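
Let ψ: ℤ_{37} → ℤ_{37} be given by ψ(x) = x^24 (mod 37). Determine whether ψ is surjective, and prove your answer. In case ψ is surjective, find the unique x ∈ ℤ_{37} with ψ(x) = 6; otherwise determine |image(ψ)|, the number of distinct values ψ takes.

4

ψ(3): Repeated squaring mod 37: 3^1 ≡ 3, 3^2 ≡ 3² = 9, 3^4 ≡ 9² = 81 ≡ 7, 3^8 ≡ 7² = 49 ≡ 12, 3^16 ≡ 12² = 144 ≡ 33. Since 24 = 16 + 8, 3^24 ≡ 33·12: 33·12 = 396 ≡ 26. So 3^24 ≡ 26 (mod 37).
ψ(4): Repeated squaring mod 37: 4^1 ≡ 4, 4^2 ≡ 4² = 16, 4^4 ≡ 16² = 256 ≡ 34, 4^8 ≡ 34² = 1156 ≡ 9, 4^16 ≡ 9² = 81 ≡ 7. Since 24 = 16 + 8, 4^24 ≡ 7·9: 7·9 = 63 ≡ 26. So 4^24 ≡ 26 (mod 37).
So ψ(3) = ψ(4) = 26 while 3 ≠ 4, hence ψ is not injective.
A non-injective map from the 37-element set ℤ_{37} to itself takes at most 36 distinct values, so it cannot be surjective. Thus ψ is not surjective.
Since ψ is not surjective, we determine |image(ψ)|. Computing x^24 mod 37 for each x (by repeated squaring, reducing mod 37 at every step), the values ψ(0), ψ(1), …, ψ(36) are: 0, 1, 10, 26, 26, 26, 1, 26, 1, 10, 1, 1, 10, 26, 1, 10, 10, 10, 26, 26, 10, 10, 10, 1, 26, 10, 1, 1, 10, 1, 26, 1, 26, 26, 26, 10, 1.
The distinct values are {0, 1, 10, 26}; there are 4 of them.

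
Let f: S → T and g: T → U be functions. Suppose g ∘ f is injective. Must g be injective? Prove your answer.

not injective

No. Take S = {0, 1}, T = {0, 1, 2}, U = {0, 1, 2}, f(a) = a for each a ∈ S, and g(b) = 1 if b ∈ {1, 2} else g(b) = b.
Then g ∘ f = f is injective (S ⊂ T and f is the inclusion), but g(1) = g(2) = 1 with 1 ≠ 2, so g is not injective.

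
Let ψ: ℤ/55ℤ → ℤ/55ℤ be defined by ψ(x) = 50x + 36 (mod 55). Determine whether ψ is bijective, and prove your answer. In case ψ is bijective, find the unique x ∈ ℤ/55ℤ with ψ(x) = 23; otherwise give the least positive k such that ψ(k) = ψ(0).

We have gcd(50, 55) = 5 > 1. Taking x_1 = 0 and x_2 = 11: ψ(0) = 36 and ψ(11) = 50·11 + 36 = 586 ≡ 36 (mod 55).
So ψ(0) = ψ(11) while 0 ≠ 11, hence ψ is not injective, hence not bijective.
Since ψ is not bijective, we find the least positive k with ψ(k) = ψ(0): this means 50k ≡ 0 (mod 55), i.e. 55 ∣ 50k. Since gcd(50, 55) = 5, dividing through by 5 this holds exactly when 11 ∣ 10k, and as gcd(10, 11) = 1, exactly when 11 ∣ k.
The smallest positive such k is 11.

11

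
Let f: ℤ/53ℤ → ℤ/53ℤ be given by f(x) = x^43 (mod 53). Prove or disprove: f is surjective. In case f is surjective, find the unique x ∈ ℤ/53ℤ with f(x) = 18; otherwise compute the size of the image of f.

Since 53 is prime, the nonzero elements of ℤ/53ℤ form a cyclic group of order 52.
As gcd(43, 52) = 1, raising to the 43rd power is a bijection on this group: if u^43 ≡ v^43 then (uv^{−1})^43 = 1, and the only element of order dividing gcd(43, 52) = 1 is 1, so u = v.
With f(0) = 0 this makes f injective on all of ℤ/53ℤ, hence bijective (finite equal-size domain and codomain). In particular f is surjective.
Since f is surjective, we find the preimage of 18. The inverse of x ↦ x^43 on (ℤ/53ℤ)^× is x ↦ x^23, because 43·23 = 989 = 19·52 + 1 ≡ 1 (mod 52) and x^{52} = 1 for x ≠ 0 (Fermat). So f⁻¹(18) = 18^23 mod 53.
Repeated squaring mod 53: 18^1 ≡ 18, 18^2 ≡ 18² = 324 ≡ 6, 18^4 ≡ 6² = 36, 18^8 ≡ 36² = 1296 ≡ 24, 18^16 ≡ 24² = 576 ≡ 46. Since 23 = 16 + 4 + 2 + 1, 18^23 ≡ 46·36·6·18: 46·36 = 1656 ≡ 13, then 13·6 = 78 ≡ 25, then 25·18 = 450 ≡ 26. So 18^23 ≡ 26 (mod 53).
Hence f⁻¹(18) = 26.

26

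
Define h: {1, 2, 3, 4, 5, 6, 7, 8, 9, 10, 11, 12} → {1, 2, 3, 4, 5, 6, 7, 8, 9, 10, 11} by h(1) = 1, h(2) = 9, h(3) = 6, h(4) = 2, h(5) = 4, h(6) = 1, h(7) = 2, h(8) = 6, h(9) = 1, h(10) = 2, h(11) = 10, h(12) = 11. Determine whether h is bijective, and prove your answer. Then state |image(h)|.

h(1) = 1 = h(6) with 1 ≠ 6, so h is not injective, hence not bijective.
The image of h is {1, 2, 4, 6, 9, 10, 11}, which has 7 elements.

7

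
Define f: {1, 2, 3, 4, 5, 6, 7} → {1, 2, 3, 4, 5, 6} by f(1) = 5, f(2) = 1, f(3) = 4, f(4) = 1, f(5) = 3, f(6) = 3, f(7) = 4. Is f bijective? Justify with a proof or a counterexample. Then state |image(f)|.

4

f(2) = 1 = f(4) with 2 ≠ 4, so f is not injective, hence not bijective.
The image of f is {1, 3, 4, 5}, which has 4 elements.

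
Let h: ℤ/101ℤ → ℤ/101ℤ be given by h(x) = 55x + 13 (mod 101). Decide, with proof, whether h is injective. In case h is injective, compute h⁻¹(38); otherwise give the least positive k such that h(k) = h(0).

Suppose h(s) = h(t) in ℤ/101ℤ. Then 55s + 13 ≡ 55t + 13 (mod 101), thus 55(s − t) ≡ 0 (mod 101).
Since gcd(55, 101) = 1, 55 is invertible modulo 101, so s − t ≡ 0 (mod 101), i.e. s = t.
Thus h is injective.
We now compute 55⁻¹ mod 101 explicitly. Euclid's algorithm: 101 = 1·55 + 46, 55 = 1·46 + 9, 46 = 5·9 + 1; back-substituting gives 1 = 90·55 − 49·101, so 55⁻¹ ≡ 90 (mod 101).
Since h is injective, we compute h⁻¹(38): solve 55x + 13 ≡ 38 (mod 101), i.e. 55x ≡ 25 (mod 101).
Multiplying by 55⁻¹ = 90 gives x ≡ 90·25 = 2250 = 22·101 + 28 ≡ 28 (mod 101).
Check: h(28) = 55·28 + 13 = 1553 = 15·101 + 38 ≡ 38 (mod 101).

28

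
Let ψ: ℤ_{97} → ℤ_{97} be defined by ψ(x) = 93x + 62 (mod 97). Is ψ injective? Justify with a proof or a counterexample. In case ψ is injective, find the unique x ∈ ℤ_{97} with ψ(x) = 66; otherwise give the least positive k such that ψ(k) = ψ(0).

96

Suppose ψ(s) = ψ(t) in ℤ_{97}. Then 93s + 62 ≡ 93t + 62 (mod 97), therefore 93(s − t) ≡ 0 (mod 97).
Since gcd(93, 97) = 1, 93 is invertible modulo 97, so s − t ≡ 0 (mod 97), i.e. s = t.
Thus ψ is injective.
We now compute 93⁻¹ mod 97 explicitly. Euclid's algorithm: 97 = 1·93 + 4, 93 = 23·4 + 1; back-substituting gives 1 = 24·93 − 23·97, so 93⁻¹ ≡ 24 (mod 97).
Since ψ is injective, we compute ψ⁻¹(66): solve 93x + 62 ≡ 66 (mod 97), i.e. 93x ≡ 4 (mod 97).
Multiplying by 93⁻¹ = 24 gives x ≡ 24·4 = 96 ≡ 96 (mod 97).
Check: ψ(96) = 93·96 + 62 = 8990 = 92·97 + 66 ≡ 66 (mod 97).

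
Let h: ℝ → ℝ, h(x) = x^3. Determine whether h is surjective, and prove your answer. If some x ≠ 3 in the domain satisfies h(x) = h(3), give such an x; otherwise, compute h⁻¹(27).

For any y ∈ ℝ, x = y^{1/3} ∈ ℝ gives h(x) = y, so h is surjective.
Since x ↦ x^3 is strictly increasing on ℝ, it is injective there, so no x ≠ 3 in the domain has h(x) = h(3). We therefore compute h⁻¹(27) = 27^{1/3} = 3 (indeed 3^3 = 27).

3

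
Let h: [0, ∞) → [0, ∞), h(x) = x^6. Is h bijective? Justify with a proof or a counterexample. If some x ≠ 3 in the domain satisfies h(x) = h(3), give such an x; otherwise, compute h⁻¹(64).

On [0, ∞), x ↦ x^6 is strictly increasing (injective) and for any y ∈ [0, ∞) the 6th root y^{1/6} lies in [0, ∞) (surjective). So h is bijective.
Since x ↦ x^6 is strictly increasing on [0, ∞), it is injective there, so no x ≠ 3 in the domain has h(x) = h(3). We therefore compute h⁻¹(64) = 64^{1/6} = 2 (indeed 2^6 = 64).

2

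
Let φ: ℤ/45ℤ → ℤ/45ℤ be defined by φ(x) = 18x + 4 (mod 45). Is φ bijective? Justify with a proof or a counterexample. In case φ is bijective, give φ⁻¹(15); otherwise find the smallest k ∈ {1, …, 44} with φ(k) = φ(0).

5

We have gcd(18, 45) = 9 > 1. Taking a = 0 and b = 5: φ(0) = 4 and φ(5) = 18·5 + 4 = 94 ≡ 4 (mod 45).
So φ(0) = φ(5) while 0 ≠ 5, so φ is not injective, hence not bijective.
Since φ is not bijective, we find the least positive k with φ(k) = φ(0): this means 18k ≡ 0 (mod 45), i.e. 45 ∣ 18k. Since gcd(18, 45) = 9, dividing through by 9 this holds exactly when 5 ∣ 2k, and as gcd(2, 5) = 1, exactly when 5 ∣ k.
The smallest positive such k is 5.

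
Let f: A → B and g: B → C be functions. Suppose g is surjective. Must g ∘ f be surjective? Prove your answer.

not surjective

No. Take A = {1}, B = C = {1, 2, 3, 4, 5}, f(1) = 1, and g = identity (surjective).
Then (g ∘ f)(1) = 1, and 5 ∈ C has no preimage under g ∘ f, so g ∘ f is not surjective.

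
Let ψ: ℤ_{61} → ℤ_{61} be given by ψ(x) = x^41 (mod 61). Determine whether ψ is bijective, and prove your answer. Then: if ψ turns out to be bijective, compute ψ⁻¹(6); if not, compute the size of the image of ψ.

Since 61 is prime, the nonzero elements of ℤ_{61} form a cyclic group of order 60.
As gcd(41, 60) = 1, raising to the 41st power is a bijection on this group: if x_1^41 ≡ x_2^41 then (x_1x_2^{−1})^41 = 1, and the only element of order dividing gcd(41, 60) = 1 is 1, so x_1 = x_2.
With ψ(0) = 0 this makes ψ injective on all of ℤ_{61}, hence bijective (finite equal-size domain and codomain). In particular ψ is bijective.
Since ψ is bijective, we find the preimage of 6. The inverse of x ↦ x^41 on (ℤ_{61})^× is x ↦ x^41, because 41·41 = 1681 = 28·60 + 1 ≡ 1 (mod 60) and x^{60} = 1 for x ≠ 0 (Fermat). So ψ⁻¹(6) = 6^41 mod 61.
Repeated squaring mod 61: 6^1 ≡ 6, 6^2 ≡ 6² = 36, 6^4 ≡ 36² = 1296 ≡ 15, 6^8 ≡ 15² = 225 ≡ 42, 6^16 ≡ 42² = 1764 ≡ 56, 6^32 ≡ 56² = 3136 ≡ 25. Since 41 = 32 + 8 + 1, 6^41 ≡ 25·42·6: 25·42 = 1050 ≡ 13, then 13·6 = 78 ≡ 17. So 6^41 ≡ 17 (mod 61).
Hence ψ⁻¹(6) = 17.

17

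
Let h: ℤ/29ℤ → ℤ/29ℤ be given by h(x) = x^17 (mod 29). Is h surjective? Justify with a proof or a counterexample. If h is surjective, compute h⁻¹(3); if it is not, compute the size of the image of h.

11

Since 29 is prime, the nonzero elements of ℤ/29ℤ form a cyclic group of order 28.
As gcd(17, 28) = 1, raising to the 17th power is a bijection on this group: if u^17 ≡ v^17 then (uv^{−1})^17 = 1, and the only element of order dividing gcd(17, 28) = 1 is 1, so u = v.
With h(0) = 0 this makes h injective on all of ℤ/29ℤ, hence bijective (finite equal-size domain and codomain). In particular h is surjective.
Since h is surjective, we find the preimage of 3. The inverse of x ↦ x^17 on (ℤ/29ℤ)^× is x ↦ x^5, because 17·5 = 85 = 3·28 + 1 ≡ 1 (mod 28) and x^{28} = 1 for x ≠ 0 (Fermat). So h⁻¹(3) = 3^5 mod 29.
Repeated squaring mod 29: 3^1 ≡ 3, 3^2 ≡ 3² = 9, 3^4 ≡ 9² = 81 ≡ 23. Since 5 = 4 + 1, 3^5 ≡ 23·3: 23·3 = 69 ≡ 11. So 3^5 ≡ 11 (mod 29).
Hence h⁻¹(3) = 11.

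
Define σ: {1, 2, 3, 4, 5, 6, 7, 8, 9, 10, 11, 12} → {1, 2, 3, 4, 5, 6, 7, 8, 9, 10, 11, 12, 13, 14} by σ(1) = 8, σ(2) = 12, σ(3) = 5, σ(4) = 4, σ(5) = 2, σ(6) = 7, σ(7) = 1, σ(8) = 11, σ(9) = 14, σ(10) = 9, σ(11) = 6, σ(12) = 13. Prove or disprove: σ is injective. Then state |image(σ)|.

The values σ(1), …, σ(12) are 8, 12, 5, 4, 2, 7, 1, 11, 14, 9, 6, 13 — all distinct.
So σ(a) = σ(b) only when a = b, and σ is injective.
The image of σ is {1, 2, 4, 5, 6, 7, 8, 9, 11, 12, 13, 14}, which has 12 elements.

12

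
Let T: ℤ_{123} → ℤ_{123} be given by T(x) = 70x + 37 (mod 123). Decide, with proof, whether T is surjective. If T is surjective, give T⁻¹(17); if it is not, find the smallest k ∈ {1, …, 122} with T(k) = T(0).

70

Recall that surjectivity means every element of the codomain has a preimage under T.
Since gcd(70, 123) = 1, 70 is invertible modulo 123. Euclid's algorithm: 123 = 1·70 + 53, 70 = 1·53 + 17, 53 = 3·17 + 2, 17 = 8·2 + 1; back-substituting gives 1 = 58·70 − 33·123, so 70⁻¹ ≡ 58 (mod 123).
Then y ↦ 58(y − 37) is a two-sided inverse to T, so every y ∈ ℤ_{123} has a preimage.
Hence T is surjective.
Since T is surjective, we compute T⁻¹(17): solve 70x + 37 ≡ 17 (mod 123), i.e. 70x ≡ 103 (mod 123).
Multiplying by 70⁻¹ = 58 gives x ≡ 58·103 = 5974 = 48·123 + 70 ≡ 70 (mod 123).
Check: T(70) = 70·70 + 37 = 4937 = 40·123 + 17 ≡ 17 (mod 123).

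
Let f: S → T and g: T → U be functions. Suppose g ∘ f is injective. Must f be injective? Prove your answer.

Suppose f(s) = f(t). Applying g: (g ∘ f)(s) = (g ∘ f)(t). Since g ∘ f is injective, s = t. Therefore f is injective.

injective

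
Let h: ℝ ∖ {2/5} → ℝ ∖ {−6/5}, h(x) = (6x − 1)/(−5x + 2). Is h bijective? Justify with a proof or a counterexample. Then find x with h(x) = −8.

Suppose h(u) = h(v). Cross-multiplying: (6u − 1)(−5v + 2) = (6v − 1)(−5u + 2).
Expanding both sides and cancelling the symmetric terms leaves 7·(u − v) = 0. Since 7 ≠ 0, u = v. Therefore h is injective.
For any y ≠ −6/5, solving y(−5x + 2) = 6x − 1 for x gives a well-defined x ≠ 2/5. So h is surjective.
Thus h is bijective.
Solving h(x) = −8: cross-multiplying gives 6x − 1 = −8(−5x + 2), which rearranges to −34x = −15, so x = 15/34.

15/34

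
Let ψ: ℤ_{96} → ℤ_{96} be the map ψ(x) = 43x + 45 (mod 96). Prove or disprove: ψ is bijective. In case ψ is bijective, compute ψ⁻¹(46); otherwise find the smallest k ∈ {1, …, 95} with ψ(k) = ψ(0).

67

By definition, ψ is injective if ψ(s) = ψ(t) implies s = t.
Suppose ψ(s) = ψ(t) in ℤ_{96}. Then 43s + 45 ≡ 43t + 45 (mod 96), so 43(s − t) ≡ 0 (mod 96).
Since gcd(43, 96) = 1, 43 is invertible modulo 96, therefore s − t ≡ 0 (mod 96), i.e. s = t.
We now compute 43⁻¹ mod 96 explicitly. Euclid's algorithm: 96 = 2·43 + 10, 43 = 4·10 + 3, 10 = 3·3 + 1; back-substituting gives 1 = 67·43 − 30·96, so 43⁻¹ ≡ 67 (mod 96).
Then y ↦ 67(y − 45) is a two-sided inverse to ψ, so every y ∈ ℤ_{96} has a preimage.
So ψ is bijective.
Since ψ is bijective, we find ψ⁻¹(46): we need 43x ≡ 46 − 45 ≡ 1 (mod 96). Using 43⁻¹ = 67: x ≡ 67·1 = 67, so x = 67.
Check: ψ(67) = 43·67 + 45 = 2926 = 30·96 + 46 ≡ 46 (mod 96).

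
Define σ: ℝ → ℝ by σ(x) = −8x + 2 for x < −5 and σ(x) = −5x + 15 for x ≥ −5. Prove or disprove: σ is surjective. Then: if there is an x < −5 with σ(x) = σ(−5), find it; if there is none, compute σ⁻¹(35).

Both pieces are strictly decreasing (slopes −8 and −5), so each is injective on its own interval.
The left piece maps (−∞, −5) onto (42, ∞); the right piece maps [−5, ∞) onto (−∞, 40].
The union (42, ∞) ∪ (−∞, 40] omits the interval between 42 and 40; in particular 42 has no preimage. So σ is not surjective.
Because the two images are disjoint, no x < −5 has σ(x) = σ(−5), so we compute σ⁻¹(35): 35 lies in (−∞, 40], so solve −5x + 15 = 35: x = (35 − 15)/(−5) = −4.

-4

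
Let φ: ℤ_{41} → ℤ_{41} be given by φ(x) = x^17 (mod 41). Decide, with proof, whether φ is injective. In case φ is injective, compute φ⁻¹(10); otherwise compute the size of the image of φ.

Since 41 is prime, the nonzero elements of ℤ_{41} form a cyclic group of order 40.
As gcd(17, 40) = 1, raising to the 17th power is a bijection on this group: if u^17 ≡ v^17 then (uv^{−1})^17 = 1, and the only element of order dividing gcd(17, 40) = 1 is 1, so u = v.
With φ(0) = 0 this makes φ injective on all of ℤ_{41}, hence bijective (finite equal-size domain and codomain). In particular φ is injective.
Since φ is injective, we find the preimage of 10. The inverse of x ↦ x^17 on (ℤ_{41})^× is x ↦ x^33, because 17·33 = 561 = 14·40 + 1 ≡ 1 (mod 40) and x^{40} = 1 for x ≠ 0 (Fermat). So φ⁻¹(10) = 10^33 mod 41.
Repeated squaring mod 41: 10^1 ≡ 10, 10^2 ≡ 10² = 100 ≡ 18, 10^4 ≡ 18² = 324 ≡ 37, 10^8 ≡ 37² = 1369 ≡ 16, 10^16 ≡ 16² = 256 ≡ 10, 10^32 ≡ 10² = 100 ≡ 18. Since 33 = 32 + 1, 10^33 ≡ 18·10: 18·10 = 180 ≡ 16. So 10^33 ≡ 16 (mod 41).
Hence φ⁻¹(10) = 16.

16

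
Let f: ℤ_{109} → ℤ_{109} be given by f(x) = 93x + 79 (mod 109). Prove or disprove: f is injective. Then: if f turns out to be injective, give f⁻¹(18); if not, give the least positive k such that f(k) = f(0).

106

Suppose f(s) = f(t) in ℤ_{109}. Then 93s + 79 ≡ 93t + 79 (mod 109), so 93(s − t) ≡ 0 (mod 109).
Since gcd(93, 109) = 1, 93 is invertible modulo 109, hence s − t ≡ 0 (mod 109), i.e. s = t.
Thus f is injective.
We now compute 93⁻¹ mod 109 explicitly. Euclid's algorithm: 109 = 1·93 + 16, 93 = 5·16 + 13, 16 = 1·13 + 3, 13 = 4·3 + 1; back-substituting gives 1 = 34·93 − 29·109, so 93⁻¹ ≡ 34 (mod 109).
Since f is injective, we compute f⁻¹(18): solve 93x + 79 ≡ 18 (mod 109), i.e. 93x ≡ 48 (mod 109).
Multiplying by 93⁻¹ = 34 gives x ≡ 34·48 = 1632 = 14·109 + 106 ≡ 106 (mod 109).
Check: f(106) = 93·106 + 79 = 9937 = 91·109 + 18 ≡ 18 (mod 109).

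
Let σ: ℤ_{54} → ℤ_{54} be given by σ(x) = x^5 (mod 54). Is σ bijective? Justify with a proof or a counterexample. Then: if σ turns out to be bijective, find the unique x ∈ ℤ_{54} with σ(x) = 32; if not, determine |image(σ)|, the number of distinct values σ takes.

σ(0) = 0^5 = 0.
σ(6): Repeated squaring mod 54: 6^1 ≡ 6, 6^2 ≡ 6² = 36, 6^4 ≡ 36² = 1296 ≡ 0. Since 5 = 4 + 1, 6^5 ≡ 0·6: 0·6 = 0. So 6^5 ≡ 0 (mod 54).
So σ(0) = σ(6) = 0 while 0 ≠ 6, thus σ is not injective, hence not bijective.
Since σ is not bijective, we determine |image(σ)|. Computing x^5 mod 54 for each x (by repeated squaring, reducing mod 54 at every step), the values σ(0), σ(1), …, σ(53) are: 0, 1, 32, 27, 52, 47, 0, 13, 44, 27, 46, 23, 0, 43, 38, 27, 4, 35, 0, 37, 14, 27, 34, 29, 0, 49, 26, 27, 28, 5, 0, 25, 20, 27, 40, 17, 0, 19, 50, 27, 16, 11, 0, 31, 8, 27, 10, 41, 0, 7, 2, 27, 22, 53.
The distinct values are {0, 1, 2, 4, 5, 7, 8, 10, 11, 13, 14, 16, 17, 19, 20, 22, 23, 25, 26, 27, 28, 29, 31, 32, 34, 35, 37, 38, 40, 41, 43, 44, 46, 47, 49, 50, 52, 53}; there are 38 of them.

38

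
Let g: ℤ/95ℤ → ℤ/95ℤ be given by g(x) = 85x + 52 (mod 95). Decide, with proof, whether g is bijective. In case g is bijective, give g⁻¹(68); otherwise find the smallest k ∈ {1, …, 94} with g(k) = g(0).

19

Recall that injectivity means: for all s, t in the domain, g(s) = g(t) implies s = t.
We have gcd(85, 95) = 5 > 1. Taking s = 0 and t = 19: g(0) = 52 and g(19) = 85·19 + 52 = 1667 ≡ 52 (mod 95).
So g(0) = g(19) while 0 ≠ 19, therefore g is not injective, hence not bijective.
Since g is not bijective, we find the least positive k with g(k) = g(0): this means 85k ≡ 0 (mod 95), i.e. 95 ∣ 85k. Since gcd(85, 95) = 5, dividing through by 5 this holds exactly when 19 ∣ 17k, and as gcd(17, 19) = 1, exactly when 19 ∣ k.
The smallest positive such k is 19.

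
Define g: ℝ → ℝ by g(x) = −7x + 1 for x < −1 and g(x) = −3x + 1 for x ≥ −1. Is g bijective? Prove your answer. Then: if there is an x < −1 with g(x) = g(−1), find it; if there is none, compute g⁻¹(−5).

2

Both pieces are strictly decreasing (slopes −7 and −3), so each is injective on its own interval.
The left piece maps (−∞, −1) onto (8, ∞); the right piece maps [−1, ∞) onto (−∞, 4].
The images leave a gap (8 has no preimage), so g is not surjective, hence not bijective.
Because the two images are disjoint, no x < −1 has g(x) = g(−1), so we compute g⁻¹(−5): −5 lies in (−∞, 4], so solve −3x + 1 = −5: x = (−5 − 1)/(−3) = 2.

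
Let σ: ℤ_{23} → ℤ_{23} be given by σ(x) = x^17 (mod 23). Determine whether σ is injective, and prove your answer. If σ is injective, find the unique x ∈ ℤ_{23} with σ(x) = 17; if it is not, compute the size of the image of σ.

10

Since 23 is prime, the nonzero elements of ℤ_{23} form a cyclic group of order 22.
As gcd(17, 22) = 1, raising to the 17th power is a bijection on this group: if s^17 ≡ t^17 then (st^{−1})^17 = 1, and the only element of order dividing gcd(17, 22) = 1 is 1, so s = t.
With σ(0) = 0 this makes σ injective on all of ℤ_{23}, hence bijective (finite equal-size domain and codomain). In particular σ is injective.
Since σ is injective, we find the preimage of 17. The inverse of x ↦ x^17 on (ℤ_{23})^× is x ↦ x^13, because 17·13 = 221 = 10·22 + 1 ≡ 1 (mod 22) and x^{22} = 1 for x ≠ 0 (Fermat). So σ⁻¹(17) = 17^13 mod 23.
Repeated squaring mod 23: 17^1 ≡ 17, 17^2 ≡ 17² = 289 ≡ 13, 17^4 ≡ 13² = 169 ≡ 8, 17^8 ≡ 8² = 64 ≡ 18. Since 13 = 8 + 4 + 1, 17^13 ≡ 18·8·17: 18·8 = 144 ≡ 6, then 6·17 = 102 ≡ 10. So 17^13 ≡ 10 (mod 23).
Hence σ⁻¹(17) = 10.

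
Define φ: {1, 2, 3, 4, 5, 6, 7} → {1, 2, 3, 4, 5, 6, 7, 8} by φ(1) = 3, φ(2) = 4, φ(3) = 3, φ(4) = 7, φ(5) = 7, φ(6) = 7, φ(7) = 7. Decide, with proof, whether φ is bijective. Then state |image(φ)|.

φ(1) = 3 = φ(3) with 1 ≠ 3, so φ is not injective, hence not bijective.
The image of φ is {3, 4, 7}, which has 3 elements.

3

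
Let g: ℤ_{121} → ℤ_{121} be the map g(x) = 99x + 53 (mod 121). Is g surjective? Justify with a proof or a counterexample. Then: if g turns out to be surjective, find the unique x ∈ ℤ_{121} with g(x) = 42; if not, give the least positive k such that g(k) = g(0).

Since gcd(99, 121) = 11, we have 99x ≡ 0 (mod 11) for all x, so g(x) ≡ 9 (mod 11).
But 0 ≢ 9 (mod 11), so 0 ∈ ℤ_{121} has no preimage. So g is not surjective.
Since g is not surjective, we find the least positive k with g(k) = g(0): this means 99k ≡ 0 (mod 121), i.e. 121 ∣ 99k. Since gcd(99, 121) = 11, dividing through by 11 this holds exactly when 11 ∣ 9k, and as gcd(9, 11) = 1, exactly when 11 ∣ k.
The smallest positive such k is 11.

11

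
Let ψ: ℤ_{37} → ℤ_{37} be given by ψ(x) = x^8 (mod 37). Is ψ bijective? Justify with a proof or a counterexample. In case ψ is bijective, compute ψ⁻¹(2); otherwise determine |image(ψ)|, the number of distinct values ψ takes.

10

ψ(1) = 1^8 = 1.
ψ(6): Repeated squaring mod 37: 6^1 ≡ 6, 6^2 ≡ 6² = 36, 6^4 ≡ 36² = 1296 ≡ 1, 6^8 ≡ 1² = 1. So 6^8 ≡ 1 (mod 37).
So ψ(1) = ψ(6) = 1 while 1 ≠ 6, so ψ is not injective, hence not bijective.
Since ψ is not bijective, we determine |image(ψ)|. Computing x^8 mod 37 for each x (by repeated squaring, reducing mod 37 at every step), the values ψ(0), ψ(1), …, ψ(36) are: 0, 1, 34, 12, 9, 16, 1, 16, 10, 33, 26, 10, 34, 9, 26, 7, 7, 33, 12, 12, 33, 7, 7, 26, 9, 34, 10, 26, 33, 10, 16, 1, 16, 9, 12, 34, 1.
The distinct values are {0, 1, 7, 9, 10, 12, 16, 26, 33, 34}; there are 10 of them.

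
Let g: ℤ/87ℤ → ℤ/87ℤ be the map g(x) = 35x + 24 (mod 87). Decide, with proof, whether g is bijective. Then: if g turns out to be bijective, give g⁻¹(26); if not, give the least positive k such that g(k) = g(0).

Suppose g(u) = g(v) in ℤ/87ℤ. Then 35u + 24 ≡ 35v + 24 (mod 87), therefore 35(u − v) ≡ 0 (mod 87).
Since gcd(35, 87) = 1, 35 is invertible modulo 87, hence u − v ≡ 0 (mod 87), i.e. u = v.
We now compute 35⁻¹ mod 87 explicitly. Euclid's algorithm: 87 = 2·35 + 17, 35 = 2·17 + 1; back-substituting gives 1 = 5·35 − 2·87, so 35⁻¹ ≡ 5 (mod 87).
For any y ∈ ℤ/87ℤ, x = 5(y − 24) mod 87 satisfies g(x) = 35·5(y − 24) + 24 ≡ y (since 35·5 ≡ 1 mod 87). So every y has a preimage.
Hence g is bijective.
Since g is bijective, we find g⁻¹(26): we need 35x ≡ 26 − 24 ≡ 2 (mod 87). Using 35⁻¹ = 5: x ≡ 5·2 = 10, so x = 10.
Check: g(10) = 35·10 + 24 = 374 = 4·87 + 26 ≡ 26 (mod 87).

10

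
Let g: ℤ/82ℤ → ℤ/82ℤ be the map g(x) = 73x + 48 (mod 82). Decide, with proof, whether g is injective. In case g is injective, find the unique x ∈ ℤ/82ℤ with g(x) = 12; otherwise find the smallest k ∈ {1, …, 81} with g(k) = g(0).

Recall that injectivity means: for all u, v in the domain, g(u) = g(v) implies u = v.
Suppose g(u) = g(v) in ℤ/82ℤ. Then 73u + 48 ≡ 73v + 48 (mod 82), hence 73(u − v) ≡ 0 (mod 82).
Since gcd(73, 82) = 1, 73 is invertible modulo 82, so u − v ≡ 0 (mod 82), i.e. u = v.
So g is injective.
We now compute 73⁻¹ mod 82 explicitly. Euclid's algorithm: 82 = 1·73 + 9, 73 = 8·9 + 1; back-substituting gives 1 = 9·73 − 8·82, so 73⁻¹ ≡ 9 (mod 82).
Since g is injective, we compute g⁻¹(12): solve 73x + 48 ≡ 12 (mod 82), i.e. 73x ≡ 46 (mod 82).
Multiplying by 73⁻¹ = 9 gives x ≡ 9·46 = 414 = 5·82 + 4 ≡ 4 (mod 82).
Check: g(4) = 73·4 + 48 = 340 = 4·82 + 12 ≡ 12 (mod 82).

4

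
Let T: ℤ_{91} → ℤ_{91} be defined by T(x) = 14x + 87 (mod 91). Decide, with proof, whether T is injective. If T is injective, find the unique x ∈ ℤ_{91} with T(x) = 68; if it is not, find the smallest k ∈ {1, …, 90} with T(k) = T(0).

We have gcd(14, 91) = 7 > 1. Taking s = 0 and t = 13: T(0) = 87 and T(13) = 14·13 + 87 = 269 ≡ 87 (mod 91).
So T(0) = T(13) while 0 ≠ 13, thus T is not injective.
Since T is not injective, we find the least positive k with T(k) = T(0): this means 14k ≡ 0 (mod 91), i.e. 91 ∣ 14k. Since gcd(14, 91) = 7, dividing through by 7 this holds exactly when 13 ∣ 2k, and as gcd(2, 13) = 1, exactly when 13 ∣ k.
The smallest positive such k is 13.

13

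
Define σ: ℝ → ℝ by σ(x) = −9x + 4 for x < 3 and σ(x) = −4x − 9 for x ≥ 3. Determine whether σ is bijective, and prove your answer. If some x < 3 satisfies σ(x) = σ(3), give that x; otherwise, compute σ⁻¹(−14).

25/9

Both pieces are strictly decreasing (slopes −9 and −4), so each is injective on its own interval.
The left piece maps (−∞, 3) onto (−23, ∞); the right piece maps [3, ∞) onto (−∞, −21].
These images overlap. In particular σ(3) = −21 (right piece), and solving −9x + 4 = −21 on the left piece gives x = 25/9 < 3.
So σ(25/9) = σ(3) with 25/9 ≠ 3, and σ is not injective, hence not bijective. This x = 25/9 is the requested value below 3.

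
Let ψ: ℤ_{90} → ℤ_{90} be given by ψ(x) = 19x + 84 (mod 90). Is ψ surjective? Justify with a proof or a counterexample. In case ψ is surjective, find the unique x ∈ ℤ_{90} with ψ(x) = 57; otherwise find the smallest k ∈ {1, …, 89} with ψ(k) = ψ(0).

Since gcd(19, 90) = 1, 19 is invertible modulo 90. Euclid's algorithm: 90 = 4·19 + 14, 19 = 1·14 + 5, 14 = 2·5 + 4, 5 = 1·4 + 1; back-substituting gives 1 = 19·19 − 4·90, so 19⁻¹ ≡ 19 (mod 90).
Then y ↦ 19(y − 84) is a two-sided inverse to ψ, so every y ∈ ℤ_{90} has a preimage.
Hence ψ is surjective.
Since ψ is surjective, we find ψ⁻¹(57): we need 19x ≡ 57 − 84 ≡ 63 (mod 90). Using 19⁻¹ = 19: x ≡ 19·63 = 1197 = 13·90 + 27, so x = 27.
Check: ψ(27) = 19·27 + 84 = 597 = 6·90 + 57 ≡ 57 (mod 90).

27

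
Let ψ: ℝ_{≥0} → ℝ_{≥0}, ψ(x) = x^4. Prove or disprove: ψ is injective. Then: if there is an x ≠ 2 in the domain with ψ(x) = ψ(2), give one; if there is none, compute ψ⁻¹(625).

On ℝ_{≥0}, x ↦ x^4 is strictly increasing, so ψ(u) = ψ(v) forces u = v. Therefore ψ is injective.
Since x ↦ x^4 is strictly increasing on ℝ_{≥0}, it is injective there, so no x ≠ 2 in the domain has ψ(x) = ψ(2). We therefore compute ψ⁻¹(625) = 625^{1/4} = 5 (indeed 5^4 = 625).

5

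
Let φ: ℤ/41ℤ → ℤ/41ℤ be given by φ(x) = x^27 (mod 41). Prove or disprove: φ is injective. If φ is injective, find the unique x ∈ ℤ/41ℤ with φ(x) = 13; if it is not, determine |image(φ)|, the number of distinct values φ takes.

Since 41 is prime, the nonzero elements of ℤ/41ℤ form a cyclic group of order 40.
As gcd(27, 40) = 1, raising to the 27th power is a bijection on this group: if x_1^27 ≡ x_2^27 then (x_1x_2^{−1})^27 = 1, and the only element of order dividing gcd(27, 40) = 1 is 1, so x_1 = x_2.
With φ(0) = 0 this makes φ injective on all of ℤ/41ℤ, hence bijective (finite equal-size domain and codomain). In particular φ is injective.
Since φ is injective, we find the preimage of 13. The inverse of x ↦ x^27 on (ℤ/41ℤ)^× is x ↦ x^3, because 27·3 = 81 = 2·40 + 1 ≡ 1 (mod 40) and x^{40} = 1 for x ≠ 0 (Fermat). So φ⁻¹(13) = 13^3 mod 41.
Repeated squaring mod 41: 13^1 ≡ 13, 13^2 ≡ 13² = 169 ≡ 5. Since 3 = 2 + 1, 13^3 ≡ 5·13: 5·13 = 65 ≡ 24. So 13^3 ≡ 24 (mod 41).
Hence φ⁻¹(13) = 24.

24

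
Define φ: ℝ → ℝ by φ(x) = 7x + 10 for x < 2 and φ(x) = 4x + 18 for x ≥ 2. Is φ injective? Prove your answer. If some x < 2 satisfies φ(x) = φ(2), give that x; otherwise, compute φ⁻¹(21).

11/7

Both pieces are strictly increasing (slopes 7 and 4), so each is injective on its own interval.
The left piece maps (−∞, 2) onto (−∞, 24); the right piece maps [2, ∞) onto [26, ∞).
These images are disjoint, so no value is attained by both pieces. Therefore φ is injective.
Because the two images are disjoint, no x < 2 has φ(x) = φ(2), so we compute φ⁻¹(21): 21 lies in (−∞, 24), so solve 7x + 10 = 21: x = (21 − 10)/7 = 11/7.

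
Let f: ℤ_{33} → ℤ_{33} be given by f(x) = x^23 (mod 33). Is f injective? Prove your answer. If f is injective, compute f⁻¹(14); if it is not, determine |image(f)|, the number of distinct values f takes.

Computing x^23 mod 33 for each x (by repeated squaring, reducing mod 33 at every step), the values f(0), f(1), …, f(32) are: 0, 1, 8, 27, 31, 26, 18, 13, 17, 3, 10, 11, 12, 19, 5, 9, 4, 29, 24, 28, 14, 21, 22, 23, 30, 16, 20, 15, 7, 2, 6, 25, 32.
Every element of ℤ_{33} appears exactly once in this list, so f is a bijection, and in particular injective.
Since f is injective, we read off the preimage of 14 from the same table: f(20) = 14, so f⁻¹(14) = 20.

20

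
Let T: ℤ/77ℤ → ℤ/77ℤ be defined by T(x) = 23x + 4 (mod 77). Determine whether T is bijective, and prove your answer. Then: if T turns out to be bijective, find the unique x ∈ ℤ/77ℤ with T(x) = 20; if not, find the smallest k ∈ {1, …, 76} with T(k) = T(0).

71

Suppose T(a) = T(b) in ℤ/77ℤ. Then 23a + 4 ≡ 23b + 4 (mod 77), so 23(a − b) ≡ 0 (mod 77).
Since gcd(23, 77) = 1, 23 is invertible modulo 77, thus a − b ≡ 0 (mod 77), i.e. a = b.
We now compute 23⁻¹ mod 77 explicitly. Euclid's algorithm: 77 = 3·23 + 8, 23 = 2·8 + 7, 8 = 1·7 + 1; back-substituting gives 1 = 67·23 − 20·77, so 23⁻¹ ≡ 67 (mod 77).
Then y ↦ 67(y − 4) is a two-sided inverse to T, so every y ∈ ℤ/77ℤ has a preimage.
Therefore T is bijective.
Since T is bijective, we find T⁻¹(20): we need 23x ≡ 20 − 4 ≡ 16 (mod 77). Using 23⁻¹ = 67: x ≡ 67·16 = 1072 = 13·77 + 71, so x = 71.
Check: T(71) = 23·71 + 4 = 1637 = 21·77 + 20 ≡ 20 (mod 77).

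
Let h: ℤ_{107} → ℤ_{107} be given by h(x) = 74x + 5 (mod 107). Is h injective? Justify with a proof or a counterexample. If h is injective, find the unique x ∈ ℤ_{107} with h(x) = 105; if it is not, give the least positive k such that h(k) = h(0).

Suppose h(s) = h(t) in ℤ_{107}. Then 74s + 5 ≡ 74t + 5 (mod 107), hence 74(s − t) ≡ 0 (mod 107).
Since gcd(74, 107) = 1, 74 is invertible modulo 107, so s − t ≡ 0 (mod 107), i.e. s = t.
Hence h is injective.
We now compute 74⁻¹ mod 107 explicitly. Euclid's algorithm: 107 = 1·74 + 33, 74 = 2·33 + 8, 33 = 4·8 + 1; back-substituting gives 1 = 94·74 − 65·107, so 74⁻¹ ≡ 94 (mod 107).
Since h is injective, we find h⁻¹(105): we need 74x ≡ 105 − 5 ≡ 100 (mod 107). Using 74⁻¹ = 94: x ≡ 94·100 = 9400 = 87·107 + 91, so x = 91.
Check: h(91) = 74·91 + 5 = 6739 = 62·107 + 105 ≡ 105 (mod 107).

91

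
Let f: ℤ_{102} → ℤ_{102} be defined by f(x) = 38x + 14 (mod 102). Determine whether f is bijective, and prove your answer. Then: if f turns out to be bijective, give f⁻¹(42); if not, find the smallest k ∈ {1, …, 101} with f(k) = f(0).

51

We have gcd(38, 102) = 2 > 1. Taking a = 0 and b = 51: f(0) = 14 and f(51) = 38·51 + 14 = 1952 ≡ 14 (mod 102).
So f(0) = f(51) while 0 ≠ 51, hence f is not injective, hence not bijective.
Since f is not bijective, we find the least positive k with f(k) = f(0): this means 38k ≡ 0 (mod 102), i.e. 102 ∣ 38k. Since gcd(38, 102) = 2, dividing through by 2 this holds exactly when 51 ∣ 19k, and as gcd(19, 51) = 1, exactly when 51 ∣ k.
The smallest positive such k is 51.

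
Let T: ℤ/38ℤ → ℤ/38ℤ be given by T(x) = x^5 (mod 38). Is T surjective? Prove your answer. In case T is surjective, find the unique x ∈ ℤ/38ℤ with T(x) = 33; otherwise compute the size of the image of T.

Computing x^5 mod 38 for each x (by repeated squaring, reducing mod 38 at every step), the values T(0), T(1), …, T(37) are: 0, 1, 32, 15, 36, 9, 24, 11, 12, 35, 22, 7, 8, 33, 10, 21, 4, 25, 18, 19, 20, 13, 34, 17, 28, 5, 30, 31, 16, 3, 26, 27, 14, 29, 2, 23, 6, 37.
Every element of ℤ/38ℤ appears exactly once in this list, so T is a bijection, and in particular surjective.
Since T is surjective, we read off the preimage of 33 from the same table: T(13) = 33, so T⁻¹(33) = 13.

13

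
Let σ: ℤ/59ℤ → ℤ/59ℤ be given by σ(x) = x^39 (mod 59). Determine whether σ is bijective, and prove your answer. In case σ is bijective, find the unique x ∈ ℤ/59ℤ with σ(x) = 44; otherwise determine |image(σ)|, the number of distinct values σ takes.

Since 59 is prime, the nonzero elements of ℤ/59ℤ form a cyclic group of order 58.
As gcd(39, 58) = 1, raising to the 39th power is a bijection on this group: if x_1^39 ≡ x_2^39 then (x_1x_2^{−1})^39 = 1, and the only element of order dividing gcd(39, 58) = 1 is 1, so x_1 = x_2.
With σ(0) = 0 this makes σ injective on all of ℤ/59ℤ, hence bijective (finite equal-size domain and codomain). In particular σ is bijective.
Since σ is bijective, we find the preimage of 44. The inverse of x ↦ x^39 on (ℤ/59ℤ)^× is x ↦ x^3, because 39·3 = 117 = 2·58 + 1 ≡ 1 (mod 58) and x^{58} = 1 for x ≠ 0 (Fermat). So σ⁻¹(44) = 44^3 mod 59.
Repeated squaring mod 59: 44^1 ≡ 44, 44^2 ≡ 44² = 1936 ≡ 48. Since 3 = 2 + 1, 44^3 ≡ 48·44: 48·44 = 2112 ≡ 47. So 44^3 ≡ 47 (mod 59).
Hence σ⁻¹(44) = 47.

47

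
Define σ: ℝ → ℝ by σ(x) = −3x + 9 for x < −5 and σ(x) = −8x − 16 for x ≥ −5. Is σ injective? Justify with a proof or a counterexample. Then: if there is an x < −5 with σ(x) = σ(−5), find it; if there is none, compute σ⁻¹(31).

Both pieces are strictly decreasing (slopes −3 and −8), so each is injective on its own interval.
The left piece maps (−∞, −5) onto (24, ∞); the right piece maps [−5, ∞) onto (−∞, 24].
These images are disjoint, so no value is attained by both pieces. Hence σ is injective.
Because the two images are disjoint, no x < −5 has σ(x) = σ(−5), so we compute σ⁻¹(31): 31 lies in (24, ∞), so solve −3x + 9 = 31: x = (31 − 9)/(−3) = −22/3.

-22/3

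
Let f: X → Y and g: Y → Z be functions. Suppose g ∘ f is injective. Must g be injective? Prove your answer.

not injective

No. Take X = {1, 2}, Y = {1, 2, 3, 4}, Z = {1, 2, 3, 4}, f(a) = a for each a ∈ X, and g(b) = 3 if b ∈ {3, 4} else g(b) = b.
Then g ∘ f = f is injective (X ⊂ Y and f is the inclusion), but g(3) = g(4) = 3 with 3 ≠ 4, so g is not injective.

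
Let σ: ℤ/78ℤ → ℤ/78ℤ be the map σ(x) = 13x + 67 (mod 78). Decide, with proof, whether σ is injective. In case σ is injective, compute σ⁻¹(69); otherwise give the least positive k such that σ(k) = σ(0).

We have gcd(13, 78) = 13 > 1. Taking a = 0 and b = 6: σ(0) = 67 and σ(6) = 13·6 + 67 = 145 ≡ 67 (mod 78).
So σ(0) = σ(6) while 0 ≠ 6, hence σ is not injective.
Since σ is not injective, we find the least positive k with σ(k) = σ(0): this means 13k ≡ 0 (mod 78), i.e. 78 ∣ 13k. Since gcd(13, 78) = 13, dividing through by 13 this holds exactly when 6 ∣ k.
The smallest positive such k is 6.

6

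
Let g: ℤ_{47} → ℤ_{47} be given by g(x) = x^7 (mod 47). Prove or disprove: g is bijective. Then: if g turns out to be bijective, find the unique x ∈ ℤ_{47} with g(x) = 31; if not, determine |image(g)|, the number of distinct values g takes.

Since 47 is prime, the nonzero elements of ℤ_{47} form a cyclic group of order 46.
As gcd(7, 46) = 1, raising to the 7th power is a bijection on this group: if x_1^7 ≡ x_2^7 then (x_1x_2^{−1})^7 = 1, and the only element of order dividing gcd(7, 46) = 1 is 1, so x_1 = x_2.
With g(0) = 0 this makes g injective on all of ℤ_{47}, hence bijective (finite equal-size domain and codomain). In particular g is bijective.
Since g is bijective, we find the preimage of 31. The inverse of x ↦ x^7 on (ℤ_{47})^× is x ↦ x^33, because 7·33 = 231 = 5·46 + 1 ≡ 1 (mod 46) and x^{46} = 1 for x ≠ 0 (Fermat). So g⁻¹(31) = 31^33 mod 47.
Repeated squaring mod 47: 31^1 ≡ 31, 31^2 ≡ 31² = 961 ≡ 21, 31^4 ≡ 21² = 441 ≡ 18, 31^8 ≡ 18² = 324 ≡ 42, 31^16 ≡ 42² = 1764 ≡ 25, 31^32 ≡ 25² = 625 ≡ 14. Since 33 = 32 + 1, 31^33 ≡ 14·31: 14·31 = 434 ≡ 11. So 31^33 ≡ 11 (mod 47).
Hence g⁻¹(31) = 11.

11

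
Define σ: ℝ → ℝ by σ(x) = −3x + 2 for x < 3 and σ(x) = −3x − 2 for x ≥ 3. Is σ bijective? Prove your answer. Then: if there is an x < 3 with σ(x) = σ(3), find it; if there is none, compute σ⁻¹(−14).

4

Both pieces are strictly decreasing (slopes −3 and −3), so each is injective on its own interval.
The left piece maps (−∞, 3) onto (−7, ∞); the right piece maps [3, ∞) onto (−∞, −11].
The images leave a gap (−7 has no preimage), so σ is not surjective, hence not bijective.
Because the two images are disjoint, no x < 3 has σ(x) = σ(3), so we compute σ⁻¹(−14): −14 lies in (−∞, −11], so solve −3x − 2 = −14: x = (−14 + 2)/(−3) = 4.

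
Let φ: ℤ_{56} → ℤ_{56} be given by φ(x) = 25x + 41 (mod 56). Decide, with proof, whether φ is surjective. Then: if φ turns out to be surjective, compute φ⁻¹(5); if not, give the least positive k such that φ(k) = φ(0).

12

Since gcd(25, 56) = 1, 25 is invertible modulo 56. Euclid's algorithm: 56 = 2·25 + 6, 25 = 4·6 + 1; back-substituting gives 1 = 9·25 − 4·56, so 25⁻¹ ≡ 9 (mod 56).
For any y ∈ ℤ_{56}, x = 9(y − 41) mod 56 satisfies φ(x) = 25·9(y − 41) + 41 ≡ y (since 25·9 ≡ 1 mod 56). So every y has a preimage.
Hence φ is surjective.
Since φ is surjective, we compute φ⁻¹(5): solve 25x + 41 ≡ 5 (mod 56), i.e. 25x ≡ 20 (mod 56).
Multiplying by 25⁻¹ = 9 gives x ≡ 9·20 = 180 = 3·56 + 12 ≡ 12 (mod 56).
Check: φ(12) = 25·12 + 41 = 341 = 6·56 + 5 ≡ 5 (mod 56).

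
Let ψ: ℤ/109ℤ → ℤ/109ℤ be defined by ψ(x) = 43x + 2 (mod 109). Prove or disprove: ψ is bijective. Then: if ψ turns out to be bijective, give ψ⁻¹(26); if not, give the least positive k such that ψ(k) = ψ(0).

69

If ψ(s) = ψ(t), then 43s ≡ 43t (mod 109). Because gcd(43, 109) = 1, we may cancel 43 to get s ≡ t (mod 109).
We now compute 43⁻¹ mod 109 explicitly. Euclid's algorithm: 109 = 2·43 + 23, 43 = 1·23 + 20, 23 = 1·20 + 3, 20 = 6·3 + 2, 3 = 1·2 + 1; back-substituting gives 1 = 71·43 − 28·109, so 43⁻¹ ≡ 71 (mod 109).
For any y ∈ ℤ/109ℤ, x = 71(y − 2) mod 109 satisfies ψ(x) = 43·71(y − 2) + 2 ≡ y (since 43·71 ≡ 1 mod 109). So every y has a preimage.
So ψ is bijective.
Since ψ is bijective, we find ψ⁻¹(26): we need 43x ≡ 26 − 2 ≡ 24 (mod 109). Using 43⁻¹ = 71: x ≡ 71·24 = 1704 = 15·109 + 69, so x = 69.
Check: ψ(69) = 43·69 + 2 = 2969 = 27·109 + 26 ≡ 26 (mod 109).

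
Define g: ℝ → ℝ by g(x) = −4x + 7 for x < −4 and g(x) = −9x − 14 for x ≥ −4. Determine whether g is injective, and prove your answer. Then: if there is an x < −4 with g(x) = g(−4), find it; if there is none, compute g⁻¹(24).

-17/4

Both pieces are strictly decreasing (slopes −4 and −9), so each is injective on its own interval.
The left piece maps (−∞, −4) onto (23, ∞); the right piece maps [−4, ∞) onto (−∞, 22].
These images are disjoint, so no value is attained by both pieces. Hence g is injective.
Because the two images are disjoint, no x < −4 has g(x) = g(−4), so we compute g⁻¹(24): 24 lies in (23, ∞), so solve −4x + 7 = 24: x = (24 − 7)/(−4) = −17/4.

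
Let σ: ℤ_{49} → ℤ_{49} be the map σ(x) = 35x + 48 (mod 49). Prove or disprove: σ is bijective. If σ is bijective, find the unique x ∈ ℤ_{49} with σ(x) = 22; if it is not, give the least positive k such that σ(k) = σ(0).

7

Recall: injectivity means: for all a, b in the domain, σ(a) = σ(b) implies a = b.
We have gcd(35, 49) = 7 > 1. Taking a = 0 and b = 7: σ(0) = 48 and σ(7) = 35·7 + 48 = 293 ≡ 48 (mod 49).
So σ(0) = σ(7) while 0 ≠ 7, therefore σ is not injective, hence not bijective.
Since σ is not bijective, we find the least positive k with σ(k) = σ(0): this means 35k ≡ 0 (mod 49), i.e. 49 ∣ 35k. Since gcd(35, 49) = 7, dividing through by 7 this holds exactly when 7 ∣ 5k, and as gcd(5, 7) = 1, exactly when 7 ∣ k.
The smallest positive such k is 7.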